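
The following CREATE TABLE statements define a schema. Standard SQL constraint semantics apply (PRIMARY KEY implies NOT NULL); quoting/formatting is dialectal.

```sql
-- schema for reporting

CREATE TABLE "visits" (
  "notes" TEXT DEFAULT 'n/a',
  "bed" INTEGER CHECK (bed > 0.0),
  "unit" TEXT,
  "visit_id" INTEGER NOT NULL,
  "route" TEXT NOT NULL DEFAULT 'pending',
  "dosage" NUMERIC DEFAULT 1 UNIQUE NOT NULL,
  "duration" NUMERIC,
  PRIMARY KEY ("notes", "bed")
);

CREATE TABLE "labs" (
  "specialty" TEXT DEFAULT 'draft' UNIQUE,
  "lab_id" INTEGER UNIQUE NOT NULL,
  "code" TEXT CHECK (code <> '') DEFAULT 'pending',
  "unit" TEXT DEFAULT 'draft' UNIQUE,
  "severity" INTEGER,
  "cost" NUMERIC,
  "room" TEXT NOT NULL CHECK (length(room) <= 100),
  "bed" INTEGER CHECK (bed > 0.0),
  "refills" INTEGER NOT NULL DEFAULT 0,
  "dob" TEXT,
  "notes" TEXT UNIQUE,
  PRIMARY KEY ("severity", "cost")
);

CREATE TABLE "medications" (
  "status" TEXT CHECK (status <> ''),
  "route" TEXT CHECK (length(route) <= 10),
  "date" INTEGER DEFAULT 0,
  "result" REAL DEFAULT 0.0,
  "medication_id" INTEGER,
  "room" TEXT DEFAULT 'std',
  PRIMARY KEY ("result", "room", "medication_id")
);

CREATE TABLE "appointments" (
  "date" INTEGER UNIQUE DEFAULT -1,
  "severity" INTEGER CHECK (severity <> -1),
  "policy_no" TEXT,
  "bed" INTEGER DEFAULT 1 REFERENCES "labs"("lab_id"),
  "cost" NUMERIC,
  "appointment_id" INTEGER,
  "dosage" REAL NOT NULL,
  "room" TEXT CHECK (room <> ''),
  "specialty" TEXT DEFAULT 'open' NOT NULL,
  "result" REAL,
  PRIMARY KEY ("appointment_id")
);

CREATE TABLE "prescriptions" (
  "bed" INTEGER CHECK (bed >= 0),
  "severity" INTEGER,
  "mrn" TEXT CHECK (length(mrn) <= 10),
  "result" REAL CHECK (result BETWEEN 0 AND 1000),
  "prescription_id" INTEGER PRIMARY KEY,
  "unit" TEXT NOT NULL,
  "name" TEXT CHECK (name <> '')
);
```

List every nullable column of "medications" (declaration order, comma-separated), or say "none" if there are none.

- status: CHECK does not forbid NULL (a CHECK constraint passes when its expression is NULL) → nullable.
- route: CHECK does not forbid NULL (a CHECK constraint passes when its expression is NULL) → nullable.
- date: DEFAULT only fills an omitted column; an explicit NULL is still allowed → nullable.
- result: part of the PRIMARY KEY, which implies NOT NULL → not nullable.
- medication_id: part of the PRIMARY KEY, which implies NOT NULL → not nullable.
- room: part of the PRIMARY KEY, which implies NOT NULL → not nullable.

status, route, date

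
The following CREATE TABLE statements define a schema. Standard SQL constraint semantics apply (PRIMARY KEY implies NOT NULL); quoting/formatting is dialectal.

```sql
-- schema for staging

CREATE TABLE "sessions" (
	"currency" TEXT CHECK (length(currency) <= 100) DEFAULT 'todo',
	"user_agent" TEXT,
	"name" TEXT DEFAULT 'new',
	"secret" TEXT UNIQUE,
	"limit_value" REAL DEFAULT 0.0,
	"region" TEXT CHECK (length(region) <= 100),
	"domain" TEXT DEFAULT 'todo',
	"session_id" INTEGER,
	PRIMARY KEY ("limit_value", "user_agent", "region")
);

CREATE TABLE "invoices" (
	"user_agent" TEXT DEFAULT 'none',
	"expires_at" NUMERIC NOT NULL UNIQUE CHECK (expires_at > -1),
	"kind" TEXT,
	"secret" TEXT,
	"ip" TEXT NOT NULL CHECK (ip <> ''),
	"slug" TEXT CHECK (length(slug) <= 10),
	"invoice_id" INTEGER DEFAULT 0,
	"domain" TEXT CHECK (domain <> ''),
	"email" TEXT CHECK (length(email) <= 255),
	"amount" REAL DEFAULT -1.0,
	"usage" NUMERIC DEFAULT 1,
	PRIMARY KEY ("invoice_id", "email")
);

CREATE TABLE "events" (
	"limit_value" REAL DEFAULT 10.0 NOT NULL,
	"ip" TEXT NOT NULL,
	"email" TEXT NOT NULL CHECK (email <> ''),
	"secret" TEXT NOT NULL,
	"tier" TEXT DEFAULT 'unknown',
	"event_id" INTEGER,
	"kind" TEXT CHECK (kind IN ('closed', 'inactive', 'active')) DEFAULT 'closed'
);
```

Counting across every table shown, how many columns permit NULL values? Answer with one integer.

sessions: 5 nullable (currency, name, secret, domain, session_id — PK (limit_value, user_agent, region) and explicit NOT NULL columns excluded).
invoices: 7 nullable (user_agent, kind, secret, slug, domain, amount, usage — PK (invoice_id, email) and explicit NOT NULL columns excluded).
events: 3 nullable (tier, event_id, kind — PK none and explicit NOT NULL columns excluded).
Total: 5 + 7 + 3 = 15.

15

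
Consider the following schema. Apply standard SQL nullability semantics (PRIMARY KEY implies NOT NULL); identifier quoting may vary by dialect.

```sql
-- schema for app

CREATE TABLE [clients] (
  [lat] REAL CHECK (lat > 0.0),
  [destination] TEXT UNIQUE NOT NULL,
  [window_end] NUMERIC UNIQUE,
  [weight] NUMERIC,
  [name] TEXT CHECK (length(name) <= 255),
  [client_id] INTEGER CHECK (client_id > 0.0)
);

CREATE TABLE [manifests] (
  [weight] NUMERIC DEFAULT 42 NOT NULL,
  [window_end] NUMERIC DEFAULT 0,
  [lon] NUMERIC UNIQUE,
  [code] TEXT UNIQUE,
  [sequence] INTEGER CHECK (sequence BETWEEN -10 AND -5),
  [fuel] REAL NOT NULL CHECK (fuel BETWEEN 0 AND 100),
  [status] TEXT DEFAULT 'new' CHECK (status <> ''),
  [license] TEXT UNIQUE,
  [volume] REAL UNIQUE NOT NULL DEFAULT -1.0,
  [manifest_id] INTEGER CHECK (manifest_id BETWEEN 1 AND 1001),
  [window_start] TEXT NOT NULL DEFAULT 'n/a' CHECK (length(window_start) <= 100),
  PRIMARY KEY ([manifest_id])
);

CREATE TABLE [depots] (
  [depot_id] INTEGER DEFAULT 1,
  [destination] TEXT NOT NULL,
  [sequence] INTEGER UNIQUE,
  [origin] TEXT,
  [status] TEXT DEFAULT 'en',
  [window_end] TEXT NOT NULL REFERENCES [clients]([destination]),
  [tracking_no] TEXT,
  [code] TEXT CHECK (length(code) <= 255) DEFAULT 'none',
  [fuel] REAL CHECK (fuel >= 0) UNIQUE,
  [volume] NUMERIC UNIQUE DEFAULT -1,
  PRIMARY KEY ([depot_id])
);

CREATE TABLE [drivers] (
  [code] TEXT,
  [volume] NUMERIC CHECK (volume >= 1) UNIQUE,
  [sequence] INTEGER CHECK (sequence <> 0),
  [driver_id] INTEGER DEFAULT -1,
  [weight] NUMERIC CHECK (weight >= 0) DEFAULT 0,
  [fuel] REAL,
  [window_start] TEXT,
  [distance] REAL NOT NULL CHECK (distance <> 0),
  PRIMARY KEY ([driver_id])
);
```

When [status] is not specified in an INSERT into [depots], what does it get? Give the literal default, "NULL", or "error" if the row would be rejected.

status has an explicit DEFAULT 'en'.
When the column is omitted from an INSERT, that default is used.

'en'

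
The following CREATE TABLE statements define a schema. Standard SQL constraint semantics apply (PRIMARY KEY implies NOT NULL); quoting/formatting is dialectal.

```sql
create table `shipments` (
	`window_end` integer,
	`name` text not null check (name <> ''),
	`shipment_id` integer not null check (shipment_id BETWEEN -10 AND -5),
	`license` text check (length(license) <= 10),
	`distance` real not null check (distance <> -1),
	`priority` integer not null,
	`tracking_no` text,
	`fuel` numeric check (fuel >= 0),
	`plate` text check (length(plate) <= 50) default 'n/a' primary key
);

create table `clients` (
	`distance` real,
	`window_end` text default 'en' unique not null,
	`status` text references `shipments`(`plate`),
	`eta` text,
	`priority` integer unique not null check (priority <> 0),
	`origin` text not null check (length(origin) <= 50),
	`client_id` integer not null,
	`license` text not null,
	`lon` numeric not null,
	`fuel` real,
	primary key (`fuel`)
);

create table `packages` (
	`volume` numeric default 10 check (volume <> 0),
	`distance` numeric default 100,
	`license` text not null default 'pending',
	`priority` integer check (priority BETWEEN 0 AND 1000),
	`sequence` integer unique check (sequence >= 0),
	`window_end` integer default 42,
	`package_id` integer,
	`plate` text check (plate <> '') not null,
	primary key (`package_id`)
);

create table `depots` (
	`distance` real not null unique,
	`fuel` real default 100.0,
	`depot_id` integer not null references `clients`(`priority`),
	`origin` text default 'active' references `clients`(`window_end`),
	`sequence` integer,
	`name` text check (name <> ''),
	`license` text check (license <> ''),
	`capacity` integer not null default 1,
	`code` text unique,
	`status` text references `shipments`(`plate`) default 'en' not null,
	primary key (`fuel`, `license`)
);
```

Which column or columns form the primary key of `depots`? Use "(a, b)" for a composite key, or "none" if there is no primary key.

A table-level PRIMARY KEY clause names 2 columns: fuel, license.
This is a composite key — the combination is unique, not each column individually.

(fuel, license)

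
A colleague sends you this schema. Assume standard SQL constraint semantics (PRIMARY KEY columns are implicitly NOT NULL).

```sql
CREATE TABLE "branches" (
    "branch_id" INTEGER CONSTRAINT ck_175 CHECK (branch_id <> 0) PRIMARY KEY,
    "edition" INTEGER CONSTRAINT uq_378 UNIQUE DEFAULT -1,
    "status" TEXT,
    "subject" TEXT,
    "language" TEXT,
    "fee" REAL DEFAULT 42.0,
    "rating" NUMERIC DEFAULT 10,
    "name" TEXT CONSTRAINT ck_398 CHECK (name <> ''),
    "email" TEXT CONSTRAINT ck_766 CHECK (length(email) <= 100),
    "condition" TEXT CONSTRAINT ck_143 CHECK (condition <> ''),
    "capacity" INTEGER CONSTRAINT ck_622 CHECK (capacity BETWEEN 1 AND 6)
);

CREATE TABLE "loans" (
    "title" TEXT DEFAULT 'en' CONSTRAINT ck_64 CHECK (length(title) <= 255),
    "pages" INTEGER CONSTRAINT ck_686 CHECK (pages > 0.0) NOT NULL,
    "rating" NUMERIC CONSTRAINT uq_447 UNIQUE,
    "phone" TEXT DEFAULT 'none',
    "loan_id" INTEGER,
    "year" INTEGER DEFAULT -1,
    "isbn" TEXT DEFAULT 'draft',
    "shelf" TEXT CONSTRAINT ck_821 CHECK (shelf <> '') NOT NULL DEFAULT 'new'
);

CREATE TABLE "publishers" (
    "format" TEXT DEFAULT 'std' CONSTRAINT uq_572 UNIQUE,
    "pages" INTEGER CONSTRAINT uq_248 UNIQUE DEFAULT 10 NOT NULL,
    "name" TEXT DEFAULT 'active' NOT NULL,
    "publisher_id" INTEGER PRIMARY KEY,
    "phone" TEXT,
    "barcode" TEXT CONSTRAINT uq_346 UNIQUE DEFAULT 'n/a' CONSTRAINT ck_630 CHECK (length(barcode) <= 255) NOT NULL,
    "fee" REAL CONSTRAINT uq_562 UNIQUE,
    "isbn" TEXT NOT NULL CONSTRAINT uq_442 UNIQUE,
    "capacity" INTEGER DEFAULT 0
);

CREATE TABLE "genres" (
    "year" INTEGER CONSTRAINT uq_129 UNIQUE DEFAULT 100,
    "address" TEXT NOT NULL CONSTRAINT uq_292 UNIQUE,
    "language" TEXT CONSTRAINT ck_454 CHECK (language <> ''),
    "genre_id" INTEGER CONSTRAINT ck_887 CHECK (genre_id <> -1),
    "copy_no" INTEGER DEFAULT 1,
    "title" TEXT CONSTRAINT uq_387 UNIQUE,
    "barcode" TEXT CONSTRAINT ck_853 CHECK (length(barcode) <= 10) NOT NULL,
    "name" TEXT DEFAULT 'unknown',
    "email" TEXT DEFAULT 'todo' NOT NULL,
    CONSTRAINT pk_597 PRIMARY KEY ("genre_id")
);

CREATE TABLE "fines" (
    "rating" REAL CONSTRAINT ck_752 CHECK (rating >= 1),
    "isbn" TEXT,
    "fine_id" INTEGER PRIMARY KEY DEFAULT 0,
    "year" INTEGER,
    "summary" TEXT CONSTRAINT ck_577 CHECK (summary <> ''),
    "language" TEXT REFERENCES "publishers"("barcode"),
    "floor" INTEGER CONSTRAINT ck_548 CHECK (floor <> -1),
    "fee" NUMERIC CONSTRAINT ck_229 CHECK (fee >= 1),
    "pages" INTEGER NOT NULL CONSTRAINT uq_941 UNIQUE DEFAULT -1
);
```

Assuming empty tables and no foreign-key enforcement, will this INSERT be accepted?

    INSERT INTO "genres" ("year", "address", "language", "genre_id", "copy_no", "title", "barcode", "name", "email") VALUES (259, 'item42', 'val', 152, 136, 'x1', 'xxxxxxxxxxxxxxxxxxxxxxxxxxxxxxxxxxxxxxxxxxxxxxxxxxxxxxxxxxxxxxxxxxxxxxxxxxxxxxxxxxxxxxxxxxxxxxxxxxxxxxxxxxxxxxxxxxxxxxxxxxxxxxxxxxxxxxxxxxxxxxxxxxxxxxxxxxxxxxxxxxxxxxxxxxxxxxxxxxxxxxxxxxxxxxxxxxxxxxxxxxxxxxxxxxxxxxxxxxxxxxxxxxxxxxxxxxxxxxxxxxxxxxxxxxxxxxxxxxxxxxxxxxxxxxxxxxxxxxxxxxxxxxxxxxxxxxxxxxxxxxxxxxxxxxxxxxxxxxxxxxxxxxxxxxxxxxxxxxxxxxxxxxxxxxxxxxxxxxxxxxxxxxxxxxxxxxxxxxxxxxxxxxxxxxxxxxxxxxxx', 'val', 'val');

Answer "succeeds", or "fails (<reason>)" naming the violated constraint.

The value 'xxxxxxxxxxxxxxxxxxxxxxxxxxxxxxxxxxxxxxxxxxxxxxxxxxxxxxxxxxxxxxxxxxxxxxxxxxxxxxxxxxxxxxxxxxxxxxxxxxxxxxxxxxxxxxxxxxxxxxxxxxxxxxxxxxxxxxxxxxxxxxxxxxxxxxxxxxxxxxxxxxxxxxxxxxxxxxxxxxxxxxxxxxxxxxxxxxxxxxxxxxxxxxxxxxxxxxxxxxxxxxxxxxxxxxxxxxxxxxxxxxxxxxxxxxxxxxxxxxxxxxxxxxxxxxxxxxxxxxxxxxxxxxxxxxxxxxxxxxxxxxxxxxxxxxxxxxxxxxxxxxxxxxxxxxxxxxxxxxxxxxxxxxxxxxxxxxxxxxxxxxxxxxxxxxxxxxxxxxxxxxxxxxxxxxxxxxxxxxxx' for barcode violates CHECK (length(barcode) <= 10).

fails (CHECK on barcode)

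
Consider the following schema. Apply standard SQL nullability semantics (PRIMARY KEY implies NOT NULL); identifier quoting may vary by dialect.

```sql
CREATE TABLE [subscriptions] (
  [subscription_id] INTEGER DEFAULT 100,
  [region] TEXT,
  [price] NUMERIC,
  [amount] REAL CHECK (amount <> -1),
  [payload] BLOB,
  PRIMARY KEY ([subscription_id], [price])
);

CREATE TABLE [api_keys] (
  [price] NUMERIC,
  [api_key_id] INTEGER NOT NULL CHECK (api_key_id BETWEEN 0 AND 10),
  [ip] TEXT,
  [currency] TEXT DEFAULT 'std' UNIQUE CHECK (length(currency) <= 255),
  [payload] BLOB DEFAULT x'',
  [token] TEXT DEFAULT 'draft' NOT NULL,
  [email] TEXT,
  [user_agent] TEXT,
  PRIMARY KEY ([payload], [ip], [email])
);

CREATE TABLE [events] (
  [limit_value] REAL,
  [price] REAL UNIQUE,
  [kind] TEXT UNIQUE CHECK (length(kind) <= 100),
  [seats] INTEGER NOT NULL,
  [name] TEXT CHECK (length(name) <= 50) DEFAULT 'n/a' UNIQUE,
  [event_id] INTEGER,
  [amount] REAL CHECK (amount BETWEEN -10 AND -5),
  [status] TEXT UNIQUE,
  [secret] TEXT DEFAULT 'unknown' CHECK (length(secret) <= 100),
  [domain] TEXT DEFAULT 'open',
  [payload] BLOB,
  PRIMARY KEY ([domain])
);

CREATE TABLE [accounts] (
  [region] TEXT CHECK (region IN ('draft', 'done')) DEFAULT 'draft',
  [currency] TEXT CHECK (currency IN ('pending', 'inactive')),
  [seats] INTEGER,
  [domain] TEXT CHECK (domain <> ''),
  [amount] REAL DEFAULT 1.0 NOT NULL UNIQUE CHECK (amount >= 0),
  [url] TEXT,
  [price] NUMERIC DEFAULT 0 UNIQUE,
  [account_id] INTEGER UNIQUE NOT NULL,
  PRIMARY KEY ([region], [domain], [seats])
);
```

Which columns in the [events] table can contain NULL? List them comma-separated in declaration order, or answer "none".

- limit_value: no NOT NULL constraint applies → nullable.
- price: UNIQUE does not imply NOT NULL → nullable.
- kind: CHECK does not forbid NULL (a CHECK constraint passes when its expression is NULL) → nullable.
- seats: declared NOT NULL → not nullable.
- name: CHECK does not forbid NULL (a CHECK constraint passes when its expression is NULL) → nullable.
- event_id: no NOT NULL constraint applies → nullable.
- amount: CHECK does not forbid NULL (a CHECK constraint passes when its expression is NULL) → nullable.
- status: UNIQUE does not imply NOT NULL → nullable.
- secret: CHECK does not forbid NULL (a CHECK constraint passes when its expression is NULL) → nullable.
- domain: part of the PRIMARY KEY, which implies NOT NULL → not nullable.
- payload: no NOT NULL constraint applies → nullable.

limit_value, price, kind, name, event_id, amount, status, secret, payload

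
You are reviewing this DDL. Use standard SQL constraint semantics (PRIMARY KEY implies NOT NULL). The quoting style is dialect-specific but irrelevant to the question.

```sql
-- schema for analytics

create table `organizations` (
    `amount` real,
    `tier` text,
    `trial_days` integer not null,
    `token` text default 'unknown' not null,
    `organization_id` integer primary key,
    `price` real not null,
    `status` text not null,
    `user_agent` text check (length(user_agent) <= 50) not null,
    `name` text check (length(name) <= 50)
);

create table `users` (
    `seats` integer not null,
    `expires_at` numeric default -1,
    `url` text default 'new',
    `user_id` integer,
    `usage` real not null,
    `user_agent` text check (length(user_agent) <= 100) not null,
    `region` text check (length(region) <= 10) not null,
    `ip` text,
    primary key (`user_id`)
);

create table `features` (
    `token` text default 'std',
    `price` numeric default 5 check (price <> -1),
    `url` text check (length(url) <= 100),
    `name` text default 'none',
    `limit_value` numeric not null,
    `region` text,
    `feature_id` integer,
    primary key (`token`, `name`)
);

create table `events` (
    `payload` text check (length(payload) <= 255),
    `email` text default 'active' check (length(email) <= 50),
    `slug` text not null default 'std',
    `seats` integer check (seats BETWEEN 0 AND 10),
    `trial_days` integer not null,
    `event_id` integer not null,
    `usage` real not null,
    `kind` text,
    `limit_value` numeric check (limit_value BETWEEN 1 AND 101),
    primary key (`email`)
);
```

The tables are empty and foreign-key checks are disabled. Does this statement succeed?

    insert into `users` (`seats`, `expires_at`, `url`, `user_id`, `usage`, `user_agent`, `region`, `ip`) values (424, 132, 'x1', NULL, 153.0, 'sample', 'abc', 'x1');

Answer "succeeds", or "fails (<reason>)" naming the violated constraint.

user_id is explicitly set to NULL, but user_id is part of the PRIMARY KEY (implied NOT NULL).

fails (NOT NULL on user_id)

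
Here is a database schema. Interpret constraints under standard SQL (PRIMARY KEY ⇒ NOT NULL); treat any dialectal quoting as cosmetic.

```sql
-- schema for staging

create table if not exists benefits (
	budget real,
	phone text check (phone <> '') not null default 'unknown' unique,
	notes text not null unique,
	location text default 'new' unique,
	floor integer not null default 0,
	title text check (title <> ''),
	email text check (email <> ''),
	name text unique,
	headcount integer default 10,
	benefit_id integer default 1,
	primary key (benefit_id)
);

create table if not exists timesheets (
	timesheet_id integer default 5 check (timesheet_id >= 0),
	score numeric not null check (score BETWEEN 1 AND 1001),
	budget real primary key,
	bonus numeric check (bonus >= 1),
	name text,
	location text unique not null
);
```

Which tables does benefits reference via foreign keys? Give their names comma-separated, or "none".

No column in benefits has a REFERENCES clause.

none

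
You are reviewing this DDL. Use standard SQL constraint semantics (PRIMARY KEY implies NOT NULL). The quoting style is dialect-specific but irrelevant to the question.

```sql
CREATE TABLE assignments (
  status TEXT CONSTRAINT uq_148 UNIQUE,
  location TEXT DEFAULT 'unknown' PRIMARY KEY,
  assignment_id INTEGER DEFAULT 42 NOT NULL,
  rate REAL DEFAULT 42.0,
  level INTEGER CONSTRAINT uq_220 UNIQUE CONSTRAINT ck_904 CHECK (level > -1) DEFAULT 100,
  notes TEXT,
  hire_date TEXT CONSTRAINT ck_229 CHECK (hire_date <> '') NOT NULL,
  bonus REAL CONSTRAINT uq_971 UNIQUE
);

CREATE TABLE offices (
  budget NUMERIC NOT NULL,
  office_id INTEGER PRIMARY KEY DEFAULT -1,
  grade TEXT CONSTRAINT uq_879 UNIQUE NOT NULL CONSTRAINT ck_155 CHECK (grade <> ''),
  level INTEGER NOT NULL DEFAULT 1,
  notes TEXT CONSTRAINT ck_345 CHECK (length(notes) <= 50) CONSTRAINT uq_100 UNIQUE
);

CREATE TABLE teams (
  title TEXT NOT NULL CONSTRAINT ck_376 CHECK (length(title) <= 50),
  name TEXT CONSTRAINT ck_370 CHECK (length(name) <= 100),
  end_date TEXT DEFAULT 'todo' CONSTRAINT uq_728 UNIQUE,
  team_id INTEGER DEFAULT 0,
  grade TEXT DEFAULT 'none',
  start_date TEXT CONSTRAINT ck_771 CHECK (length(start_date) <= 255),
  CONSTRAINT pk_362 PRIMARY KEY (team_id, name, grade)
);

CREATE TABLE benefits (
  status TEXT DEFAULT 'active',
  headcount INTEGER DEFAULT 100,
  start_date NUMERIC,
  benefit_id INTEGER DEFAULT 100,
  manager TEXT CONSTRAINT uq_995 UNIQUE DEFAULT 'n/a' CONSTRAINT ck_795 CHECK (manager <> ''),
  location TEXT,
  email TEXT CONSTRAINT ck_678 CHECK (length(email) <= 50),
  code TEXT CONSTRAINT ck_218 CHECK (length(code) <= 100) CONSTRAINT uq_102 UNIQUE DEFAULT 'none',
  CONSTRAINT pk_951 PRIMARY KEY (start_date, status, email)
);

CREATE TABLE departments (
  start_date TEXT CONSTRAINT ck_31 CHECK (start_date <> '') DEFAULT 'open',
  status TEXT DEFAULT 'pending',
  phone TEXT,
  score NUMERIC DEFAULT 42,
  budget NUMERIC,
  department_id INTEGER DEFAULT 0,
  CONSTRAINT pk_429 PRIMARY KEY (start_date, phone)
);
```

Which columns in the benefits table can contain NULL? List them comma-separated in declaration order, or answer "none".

headcount, benefit_id, manager, location, code

- status: part of the PRIMARY KEY, which implies NOT NULL → not nullable.
- headcount: DEFAULT only fills an omitted column; an explicit NULL is still allowed → nullable.
- start_date: part of the PRIMARY KEY, which implies NOT NULL → not nullable.
- benefit_id: DEFAULT only fills an omitted column; an explicit NULL is still allowed → nullable.
- manager: CHECK does not forbid NULL (a CHECK constraint passes when its expression is NULL) → nullable.
- location: no NOT NULL constraint applies → nullable.
- email: part of the PRIMARY KEY, which implies NOT NULL → not nullable.
- code: CHECK does not forbid NULL (a CHECK constraint passes when its expression is NULL) → nullable.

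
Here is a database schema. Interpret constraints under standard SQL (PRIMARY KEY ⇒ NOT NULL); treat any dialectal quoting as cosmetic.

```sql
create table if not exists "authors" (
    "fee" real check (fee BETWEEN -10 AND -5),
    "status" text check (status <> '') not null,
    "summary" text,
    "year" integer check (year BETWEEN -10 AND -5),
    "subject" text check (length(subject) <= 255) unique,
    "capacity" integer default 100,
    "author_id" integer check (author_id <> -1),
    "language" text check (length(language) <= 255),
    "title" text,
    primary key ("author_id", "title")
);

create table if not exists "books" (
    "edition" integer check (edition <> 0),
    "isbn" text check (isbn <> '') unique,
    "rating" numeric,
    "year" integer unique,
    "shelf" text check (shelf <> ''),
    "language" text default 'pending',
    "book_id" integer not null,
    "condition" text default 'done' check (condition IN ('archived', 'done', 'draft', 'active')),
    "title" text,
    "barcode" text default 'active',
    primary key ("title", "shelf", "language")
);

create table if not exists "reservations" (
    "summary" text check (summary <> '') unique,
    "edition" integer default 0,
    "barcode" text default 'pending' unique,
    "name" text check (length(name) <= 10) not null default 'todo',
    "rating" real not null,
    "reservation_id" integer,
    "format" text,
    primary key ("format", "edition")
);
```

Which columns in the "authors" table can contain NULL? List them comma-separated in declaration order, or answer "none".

fee, summary, year, subject, capacity, language

- fee: CHECK does not forbid NULL (a CHECK constraint passes when its expression is NULL) → nullable.
- status: declared NOT NULL → not nullable.
- summary: no NOT NULL constraint applies → nullable.
- year: CHECK does not forbid NULL (a CHECK constraint passes when its expression is NULL) → nullable.
- subject: CHECK does not forbid NULL (a CHECK constraint passes when its expression is NULL) → nullable.
- capacity: DEFAULT only fills an omitted column; an explicit NULL is still allowed → nullable.
- author_id: part of the PRIMARY KEY, which implies NOT NULL → not nullable.
- language: CHECK does not forbid NULL (a CHECK constraint passes when its expression is NULL) → nullable.
- title: part of the PRIMARY KEY, which implies NOT NULL → not nullable.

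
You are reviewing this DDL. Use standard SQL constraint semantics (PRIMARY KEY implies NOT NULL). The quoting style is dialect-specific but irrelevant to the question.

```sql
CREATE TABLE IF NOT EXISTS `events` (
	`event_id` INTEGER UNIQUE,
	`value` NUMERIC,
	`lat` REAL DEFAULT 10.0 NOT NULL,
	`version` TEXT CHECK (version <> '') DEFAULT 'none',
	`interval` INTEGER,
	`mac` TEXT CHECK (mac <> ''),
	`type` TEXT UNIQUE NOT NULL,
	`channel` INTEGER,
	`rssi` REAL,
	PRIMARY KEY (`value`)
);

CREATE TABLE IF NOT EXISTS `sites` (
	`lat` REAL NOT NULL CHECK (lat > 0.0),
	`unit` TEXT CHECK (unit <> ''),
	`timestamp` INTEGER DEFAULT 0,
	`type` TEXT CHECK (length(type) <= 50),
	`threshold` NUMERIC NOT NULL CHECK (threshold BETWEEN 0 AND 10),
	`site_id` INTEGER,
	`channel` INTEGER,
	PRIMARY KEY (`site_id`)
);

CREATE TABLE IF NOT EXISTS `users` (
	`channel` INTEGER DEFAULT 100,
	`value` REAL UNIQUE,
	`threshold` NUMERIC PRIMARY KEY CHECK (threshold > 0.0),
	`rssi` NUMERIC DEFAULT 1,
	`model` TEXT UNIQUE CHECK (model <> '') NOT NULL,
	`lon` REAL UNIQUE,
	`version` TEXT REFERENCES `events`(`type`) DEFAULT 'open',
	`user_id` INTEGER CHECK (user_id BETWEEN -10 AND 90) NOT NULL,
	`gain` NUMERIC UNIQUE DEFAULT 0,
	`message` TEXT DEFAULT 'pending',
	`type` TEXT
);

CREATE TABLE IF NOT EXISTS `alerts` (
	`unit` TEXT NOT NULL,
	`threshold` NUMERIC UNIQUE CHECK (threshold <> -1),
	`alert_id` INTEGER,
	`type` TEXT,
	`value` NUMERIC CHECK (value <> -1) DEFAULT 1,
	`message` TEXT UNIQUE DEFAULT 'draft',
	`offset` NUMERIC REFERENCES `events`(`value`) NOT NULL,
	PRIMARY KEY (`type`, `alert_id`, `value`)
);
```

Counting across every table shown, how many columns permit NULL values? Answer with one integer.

20

events: 6 nullable (event_id, version, interval, mac, channel, rssi — PK (value) and explicit NOT NULL columns excluded).
sites: 4 nullable (unit, timestamp, type, channel — PK (site_id) and explicit NOT NULL columns excluded).
users: 8 nullable (channel, value, rssi, lon, version, gain, message, type — PK (threshold) and explicit NOT NULL columns excluded).
alerts: 2 nullable (threshold, message — PK (type, alert_id, value) and explicit NOT NULL columns excluded).
Total: 6 + 4 + 8 + 2 = 20.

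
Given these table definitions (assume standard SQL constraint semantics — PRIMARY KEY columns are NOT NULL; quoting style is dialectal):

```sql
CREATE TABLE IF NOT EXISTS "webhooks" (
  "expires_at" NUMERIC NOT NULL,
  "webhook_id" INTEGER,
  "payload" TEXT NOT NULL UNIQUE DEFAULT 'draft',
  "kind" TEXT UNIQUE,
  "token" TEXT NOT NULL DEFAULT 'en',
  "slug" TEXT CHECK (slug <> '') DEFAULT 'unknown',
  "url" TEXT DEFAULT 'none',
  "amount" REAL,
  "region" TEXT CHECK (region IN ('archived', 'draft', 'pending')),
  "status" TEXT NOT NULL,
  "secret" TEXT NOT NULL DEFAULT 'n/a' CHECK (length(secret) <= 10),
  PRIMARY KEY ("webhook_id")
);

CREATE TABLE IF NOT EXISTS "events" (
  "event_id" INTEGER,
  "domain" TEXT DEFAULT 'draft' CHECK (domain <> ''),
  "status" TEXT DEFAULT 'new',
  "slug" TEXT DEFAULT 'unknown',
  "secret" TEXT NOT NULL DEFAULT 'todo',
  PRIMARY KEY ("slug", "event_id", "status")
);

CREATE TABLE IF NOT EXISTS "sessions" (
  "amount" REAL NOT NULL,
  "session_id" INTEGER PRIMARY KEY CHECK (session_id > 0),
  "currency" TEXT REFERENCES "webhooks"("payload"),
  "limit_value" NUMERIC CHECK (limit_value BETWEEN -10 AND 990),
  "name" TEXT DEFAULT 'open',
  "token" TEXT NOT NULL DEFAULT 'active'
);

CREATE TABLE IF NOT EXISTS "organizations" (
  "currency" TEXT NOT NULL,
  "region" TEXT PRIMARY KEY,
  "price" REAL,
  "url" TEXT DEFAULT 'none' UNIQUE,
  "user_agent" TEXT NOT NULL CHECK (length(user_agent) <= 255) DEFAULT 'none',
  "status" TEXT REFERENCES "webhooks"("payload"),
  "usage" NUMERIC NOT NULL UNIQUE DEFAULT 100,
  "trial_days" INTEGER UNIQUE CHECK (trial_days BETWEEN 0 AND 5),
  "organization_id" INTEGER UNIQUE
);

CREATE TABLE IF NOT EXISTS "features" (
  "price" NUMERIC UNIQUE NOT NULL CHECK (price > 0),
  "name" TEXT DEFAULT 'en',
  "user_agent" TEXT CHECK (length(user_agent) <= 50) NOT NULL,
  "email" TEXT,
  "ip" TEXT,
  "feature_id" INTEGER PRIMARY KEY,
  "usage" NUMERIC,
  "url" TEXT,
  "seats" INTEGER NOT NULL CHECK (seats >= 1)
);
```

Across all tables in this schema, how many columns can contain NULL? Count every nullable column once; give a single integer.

webhooks: 5 nullable (kind, slug, url, amount, region — PK (webhook_id) and explicit NOT NULL columns excluded).
events: 1 nullable (domain — PK (slug, event_id, status) and explicit NOT NULL columns excluded).
sessions: 3 nullable (currency, limit_value, name — PK (session_id) and explicit NOT NULL columns excluded).
organizations: 5 nullable (price, url, status, trial_days, organization_id — PK (region) and explicit NOT NULL columns excluded).
features: 5 nullable (name, email, ip, usage, url — PK (feature_id) and explicit NOT NULL columns excluded).
Total: 5 + 1 + 3 + 5 + 5 = 19.

19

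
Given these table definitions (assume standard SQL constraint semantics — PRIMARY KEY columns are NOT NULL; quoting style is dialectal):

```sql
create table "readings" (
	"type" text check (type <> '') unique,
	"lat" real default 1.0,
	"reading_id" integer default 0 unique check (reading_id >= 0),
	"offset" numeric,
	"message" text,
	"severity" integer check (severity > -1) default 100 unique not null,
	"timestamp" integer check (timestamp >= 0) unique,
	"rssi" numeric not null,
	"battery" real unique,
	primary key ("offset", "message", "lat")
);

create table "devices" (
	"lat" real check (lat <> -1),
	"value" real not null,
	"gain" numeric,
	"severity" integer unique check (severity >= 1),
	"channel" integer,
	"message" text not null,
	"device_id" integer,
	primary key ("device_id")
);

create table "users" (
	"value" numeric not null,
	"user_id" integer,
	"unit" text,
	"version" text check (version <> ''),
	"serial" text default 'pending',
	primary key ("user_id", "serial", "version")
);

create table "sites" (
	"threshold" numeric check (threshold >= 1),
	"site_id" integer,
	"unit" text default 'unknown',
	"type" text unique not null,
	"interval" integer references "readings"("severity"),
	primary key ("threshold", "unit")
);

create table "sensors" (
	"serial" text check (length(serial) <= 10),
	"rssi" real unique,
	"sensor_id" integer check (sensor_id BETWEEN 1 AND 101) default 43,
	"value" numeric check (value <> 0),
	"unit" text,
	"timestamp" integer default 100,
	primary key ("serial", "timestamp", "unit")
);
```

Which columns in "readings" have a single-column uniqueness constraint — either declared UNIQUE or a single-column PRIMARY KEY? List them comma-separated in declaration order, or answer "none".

type, reading_id, severity, timestamp, battery

- type: declared UNIQUE → unique.
- lat: part of a composite PRIMARY KEY — only the tuple is unique, not this column on its own.
- reading_id: declared UNIQUE → unique.
- offset: part of a composite PRIMARY KEY — only the tuple is unique, not this column on its own.
- message: part of a composite PRIMARY KEY — only the tuple is unique, not this column on its own.
- severity: declared UNIQUE → unique.
- timestamp: declared UNIQUE → unique.
- rssi: no UNIQUE or single-column PK constraint.
- battery: declared UNIQUE → unique.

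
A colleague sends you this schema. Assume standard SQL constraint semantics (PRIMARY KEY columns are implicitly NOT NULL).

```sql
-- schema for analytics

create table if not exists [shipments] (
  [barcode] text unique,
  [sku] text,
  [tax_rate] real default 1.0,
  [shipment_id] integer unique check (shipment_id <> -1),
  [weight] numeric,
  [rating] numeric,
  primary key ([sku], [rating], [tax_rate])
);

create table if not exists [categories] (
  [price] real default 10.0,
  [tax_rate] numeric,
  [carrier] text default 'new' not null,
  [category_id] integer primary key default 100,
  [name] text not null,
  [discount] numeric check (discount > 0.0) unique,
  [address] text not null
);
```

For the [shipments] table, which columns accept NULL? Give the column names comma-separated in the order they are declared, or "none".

- barcode: UNIQUE does not imply NOT NULL → nullable.
- sku: part of the PRIMARY KEY, which implies NOT NULL → not nullable.
- tax_rate: part of the PRIMARY KEY, which implies NOT NULL → not nullable.
- shipment_id: CHECK does not forbid NULL (a CHECK constraint passes when its expression is NULL) → nullable.
- weight: no NOT NULL constraint applies → nullable.
- rating: part of the PRIMARY KEY, which implies NOT NULL → not nullable.

barcode, shipment_id, weight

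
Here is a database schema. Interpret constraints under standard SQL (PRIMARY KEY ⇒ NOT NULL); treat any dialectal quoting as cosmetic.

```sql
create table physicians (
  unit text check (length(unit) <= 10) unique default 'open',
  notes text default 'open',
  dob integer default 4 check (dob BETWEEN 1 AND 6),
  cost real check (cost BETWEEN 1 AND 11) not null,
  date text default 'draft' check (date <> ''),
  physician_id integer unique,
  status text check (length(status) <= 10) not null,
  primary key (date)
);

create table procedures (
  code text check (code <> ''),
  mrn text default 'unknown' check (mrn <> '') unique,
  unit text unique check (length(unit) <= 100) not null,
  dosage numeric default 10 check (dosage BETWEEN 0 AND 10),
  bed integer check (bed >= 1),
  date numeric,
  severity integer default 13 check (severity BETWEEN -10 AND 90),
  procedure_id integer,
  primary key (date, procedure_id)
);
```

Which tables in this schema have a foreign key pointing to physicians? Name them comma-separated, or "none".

No REFERENCES clause anywhere in the schema names physicians.

none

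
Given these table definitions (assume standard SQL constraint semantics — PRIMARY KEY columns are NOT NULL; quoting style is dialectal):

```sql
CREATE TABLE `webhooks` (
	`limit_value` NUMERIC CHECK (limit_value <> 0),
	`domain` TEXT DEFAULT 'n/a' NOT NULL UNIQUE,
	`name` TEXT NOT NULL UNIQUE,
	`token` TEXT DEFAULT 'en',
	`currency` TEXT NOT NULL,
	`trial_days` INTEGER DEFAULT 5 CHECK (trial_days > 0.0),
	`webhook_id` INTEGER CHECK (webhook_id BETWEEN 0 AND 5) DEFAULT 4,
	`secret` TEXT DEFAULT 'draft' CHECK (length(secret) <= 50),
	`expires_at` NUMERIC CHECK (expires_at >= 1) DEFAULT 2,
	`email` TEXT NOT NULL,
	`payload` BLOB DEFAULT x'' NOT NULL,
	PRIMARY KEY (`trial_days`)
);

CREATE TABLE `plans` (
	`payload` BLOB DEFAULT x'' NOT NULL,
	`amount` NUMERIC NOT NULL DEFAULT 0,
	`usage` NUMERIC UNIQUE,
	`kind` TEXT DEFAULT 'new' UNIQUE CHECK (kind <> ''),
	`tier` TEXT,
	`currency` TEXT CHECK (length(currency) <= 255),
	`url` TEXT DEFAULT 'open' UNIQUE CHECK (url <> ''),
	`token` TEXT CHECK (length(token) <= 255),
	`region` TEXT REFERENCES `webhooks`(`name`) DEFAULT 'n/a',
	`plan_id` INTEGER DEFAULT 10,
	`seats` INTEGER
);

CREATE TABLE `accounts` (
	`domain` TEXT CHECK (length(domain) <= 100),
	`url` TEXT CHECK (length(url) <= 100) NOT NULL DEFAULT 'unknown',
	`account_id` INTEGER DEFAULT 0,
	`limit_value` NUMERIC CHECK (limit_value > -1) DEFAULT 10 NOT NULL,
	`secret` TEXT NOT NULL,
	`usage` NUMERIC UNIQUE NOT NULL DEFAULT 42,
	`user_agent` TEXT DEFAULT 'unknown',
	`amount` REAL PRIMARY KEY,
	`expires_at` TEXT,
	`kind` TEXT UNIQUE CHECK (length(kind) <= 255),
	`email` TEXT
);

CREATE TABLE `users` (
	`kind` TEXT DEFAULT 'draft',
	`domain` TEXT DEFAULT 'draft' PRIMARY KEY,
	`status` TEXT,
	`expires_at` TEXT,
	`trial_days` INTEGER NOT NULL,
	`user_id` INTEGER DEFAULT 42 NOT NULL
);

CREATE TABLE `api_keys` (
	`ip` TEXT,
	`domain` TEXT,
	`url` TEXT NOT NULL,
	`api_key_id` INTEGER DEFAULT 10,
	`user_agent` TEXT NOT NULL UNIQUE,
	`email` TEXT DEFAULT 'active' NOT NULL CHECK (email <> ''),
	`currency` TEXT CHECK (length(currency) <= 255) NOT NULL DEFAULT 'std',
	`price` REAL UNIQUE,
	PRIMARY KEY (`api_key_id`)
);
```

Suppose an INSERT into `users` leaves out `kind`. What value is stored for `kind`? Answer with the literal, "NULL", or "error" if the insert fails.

kind has an explicit DEFAULT 'draft'.
When the column is omitted from an INSERT, that default is used.

'draft'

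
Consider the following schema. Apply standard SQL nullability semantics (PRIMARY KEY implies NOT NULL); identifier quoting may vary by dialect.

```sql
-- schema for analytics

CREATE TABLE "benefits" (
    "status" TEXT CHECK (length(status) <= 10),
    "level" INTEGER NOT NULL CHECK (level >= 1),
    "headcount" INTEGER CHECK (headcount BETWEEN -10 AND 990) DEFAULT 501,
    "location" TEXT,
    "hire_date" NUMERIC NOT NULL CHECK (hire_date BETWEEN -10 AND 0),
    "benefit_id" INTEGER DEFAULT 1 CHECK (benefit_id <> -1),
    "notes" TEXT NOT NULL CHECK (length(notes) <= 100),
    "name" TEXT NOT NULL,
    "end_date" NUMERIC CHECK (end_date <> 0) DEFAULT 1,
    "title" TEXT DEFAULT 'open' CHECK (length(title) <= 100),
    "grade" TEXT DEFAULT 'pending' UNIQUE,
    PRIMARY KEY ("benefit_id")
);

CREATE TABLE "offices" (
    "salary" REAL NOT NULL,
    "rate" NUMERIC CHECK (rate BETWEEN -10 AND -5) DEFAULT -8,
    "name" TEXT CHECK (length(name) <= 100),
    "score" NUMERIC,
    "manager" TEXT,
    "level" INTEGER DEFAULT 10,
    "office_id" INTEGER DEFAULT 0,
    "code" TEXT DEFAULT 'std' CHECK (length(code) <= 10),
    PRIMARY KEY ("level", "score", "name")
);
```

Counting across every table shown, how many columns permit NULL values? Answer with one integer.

10

benefits: 6 nullable (status, headcount, location, end_date, title, grade — PK (benefit_id) and explicit NOT NULL columns excluded).
offices: 4 nullable (rate, manager, office_id, code — PK (level, score, name) and explicit NOT NULL columns excluded).
Total: 6 + 4 = 10.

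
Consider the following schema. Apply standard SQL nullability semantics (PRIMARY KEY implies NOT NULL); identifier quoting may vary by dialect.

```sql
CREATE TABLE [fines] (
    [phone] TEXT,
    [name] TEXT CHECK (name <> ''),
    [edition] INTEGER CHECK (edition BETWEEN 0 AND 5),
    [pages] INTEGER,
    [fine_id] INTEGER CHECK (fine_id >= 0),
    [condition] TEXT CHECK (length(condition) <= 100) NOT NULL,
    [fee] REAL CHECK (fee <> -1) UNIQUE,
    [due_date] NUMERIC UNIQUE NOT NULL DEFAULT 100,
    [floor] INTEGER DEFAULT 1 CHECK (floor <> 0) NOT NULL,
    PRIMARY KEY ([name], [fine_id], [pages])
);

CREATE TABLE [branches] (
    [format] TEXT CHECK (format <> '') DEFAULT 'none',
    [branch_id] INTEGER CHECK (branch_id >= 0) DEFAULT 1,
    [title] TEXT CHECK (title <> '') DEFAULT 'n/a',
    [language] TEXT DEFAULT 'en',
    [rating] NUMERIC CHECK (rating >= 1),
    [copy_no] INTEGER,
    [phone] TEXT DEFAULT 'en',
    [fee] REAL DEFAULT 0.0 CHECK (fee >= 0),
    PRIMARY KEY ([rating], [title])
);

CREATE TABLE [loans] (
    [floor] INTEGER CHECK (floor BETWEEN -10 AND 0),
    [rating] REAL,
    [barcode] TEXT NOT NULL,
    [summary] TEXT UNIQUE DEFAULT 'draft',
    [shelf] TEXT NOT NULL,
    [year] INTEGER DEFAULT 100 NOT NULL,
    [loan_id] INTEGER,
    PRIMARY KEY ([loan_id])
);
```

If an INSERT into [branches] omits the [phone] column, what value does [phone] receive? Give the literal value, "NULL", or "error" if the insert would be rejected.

phone has an explicit DEFAULT 'en'.
When the column is omitted from an INSERT, that default is used.

'en'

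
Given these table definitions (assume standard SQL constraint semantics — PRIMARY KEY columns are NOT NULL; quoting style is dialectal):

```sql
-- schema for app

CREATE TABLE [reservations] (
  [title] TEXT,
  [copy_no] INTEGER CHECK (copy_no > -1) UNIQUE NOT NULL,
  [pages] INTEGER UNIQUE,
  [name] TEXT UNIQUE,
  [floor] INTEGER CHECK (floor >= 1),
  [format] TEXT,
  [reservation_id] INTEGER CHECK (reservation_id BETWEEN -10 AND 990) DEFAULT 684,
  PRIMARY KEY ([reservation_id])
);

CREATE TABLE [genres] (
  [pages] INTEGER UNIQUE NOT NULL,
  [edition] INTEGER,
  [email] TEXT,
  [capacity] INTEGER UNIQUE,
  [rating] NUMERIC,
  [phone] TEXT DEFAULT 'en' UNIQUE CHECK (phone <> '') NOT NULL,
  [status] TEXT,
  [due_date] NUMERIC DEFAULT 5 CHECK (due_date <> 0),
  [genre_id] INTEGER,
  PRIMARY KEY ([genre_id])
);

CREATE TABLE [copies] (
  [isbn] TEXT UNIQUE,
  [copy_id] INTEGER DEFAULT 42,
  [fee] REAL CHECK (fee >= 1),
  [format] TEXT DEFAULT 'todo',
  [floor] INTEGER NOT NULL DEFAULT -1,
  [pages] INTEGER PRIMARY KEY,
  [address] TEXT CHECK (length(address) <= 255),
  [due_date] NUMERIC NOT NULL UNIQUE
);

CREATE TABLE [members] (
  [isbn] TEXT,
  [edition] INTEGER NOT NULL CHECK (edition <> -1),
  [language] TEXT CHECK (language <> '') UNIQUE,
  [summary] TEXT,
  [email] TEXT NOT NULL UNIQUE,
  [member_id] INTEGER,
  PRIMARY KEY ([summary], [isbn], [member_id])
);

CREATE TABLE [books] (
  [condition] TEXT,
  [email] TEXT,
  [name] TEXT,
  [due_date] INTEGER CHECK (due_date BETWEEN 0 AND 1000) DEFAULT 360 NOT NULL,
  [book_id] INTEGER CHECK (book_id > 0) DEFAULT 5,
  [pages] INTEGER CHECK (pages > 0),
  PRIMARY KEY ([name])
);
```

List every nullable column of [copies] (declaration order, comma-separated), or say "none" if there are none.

isbn, copy_id, fee, format, address

- isbn: UNIQUE does not imply NOT NULL → nullable.
- copy_id: DEFAULT only fills an omitted column; an explicit NULL is still allowed → nullable.
- fee: CHECK does not forbid NULL (a CHECK constraint passes when its expression is NULL) → nullable.
- format: DEFAULT only fills an omitted column; an explicit NULL is still allowed → nullable.
- floor: declared NOT NULL → not nullable.
- pages: part of the PRIMARY KEY, which implies NOT NULL → not nullable.
- address: CHECK does not forbid NULL (a CHECK constraint passes when its expression is NULL) → nullable.
- due_date: declared NOT NULL → not nullable.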